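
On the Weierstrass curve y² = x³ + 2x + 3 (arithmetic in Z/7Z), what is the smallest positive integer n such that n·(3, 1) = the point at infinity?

2P: tangent at (3, 1): λ = (3·3² + 2)/(2·1) ≡ 1/2. 2⁻¹ ≡ 4 (mod 7), so λ ≡ 1·4 ≡ 4.
  x = λ² - 3 - 3 = 16 - 6 ≡ 3; y = λ·(3 - 3) - 1 ≡ 6. → (3, 6)
3P: (3, 6) + (3, 1): same x and y₁ ≡ -y₂, so the sum is the point at infinity.
3P = the point at infinity, so the order is 3.

3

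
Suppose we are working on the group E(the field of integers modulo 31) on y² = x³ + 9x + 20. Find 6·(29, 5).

Write P = (29, 5).
Double-and-add on 6 = (110)₂. Start with P = (29, 5) for the leading 1-bit.
double: tangent at (29, 5): λ = (3·29² + 9)/(2·5) ≡ 21/10. 10⁻¹ ≡ 28 (mod 31) since 10·28 = 280 ≡ 1, so λ ≡ 21·28 ≡ 30.
  x = λ² - 29 - 29 = 900 - 58 ≡ 5; y = λ·(29 - 5) - 5 ≡ 2. → (5, 2)
add P: (5, 2) + (29, 5). λ = (5 - 2)/(29 - 5) ≡ 3/24 mod 31. 24⁻¹ ≡ 22 (mod 31), so λ ≡ 4.
  x = λ² - 5 - 29 = 16 - 34 ≡ 13; y = λ·(5 - 13) - 2 ≡ 28. → (13, 28)
double: tangent at (13, 28): λ = (3·13² + 9)/(2·28) ≡ 20/25. 25⁻¹ ≡ 5 (mod 31) since 25·5 = 125 ≡ 1, so λ ≡ 20·5 ≡ 7.
  x = λ² - 13 - 13 = 49 - 26 ≡ 23; y = λ·(13 - 23) - 28 ≡ 26. → (23, 26)

(23, 26)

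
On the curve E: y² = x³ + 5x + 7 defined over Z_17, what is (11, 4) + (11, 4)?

(3, 7)

tangent at (11, 4): λ = (3·11² + 5)/(2·4) ≡ 11/8. 8⁻¹ ≡ 15 (mod 17), so λ ≡ 11·15 ≡ 12.
  x = λ² - 11 - 11 = 144 - 22 ≡ 3; y = λ·(11 - 3) - 4 ≡ 7. → (3, 7)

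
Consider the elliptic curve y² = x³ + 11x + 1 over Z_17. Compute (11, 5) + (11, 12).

The two points share x = 11 and their y-coordinates satisfy 5 + 12 ≡ 0 (mod 17), so they are inverses. Their sum is O.

O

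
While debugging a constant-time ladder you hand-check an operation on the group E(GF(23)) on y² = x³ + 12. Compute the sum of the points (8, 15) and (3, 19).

(20, 13)

(8, 15) + (3, 19). λ = (19 - 15)/(3 - 8) ≡ 4/18 mod 23. 18⁻¹ ≡ 9 (mod 23), so λ ≡ 13.
  x = λ² - 8 - 3 = 169 - 11 ≡ 20; y = λ·(8 - 20) - 15 ≡ 13. → (20, 13)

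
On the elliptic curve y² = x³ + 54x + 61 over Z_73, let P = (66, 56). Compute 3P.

(23, 44)

Repeated addition: build up to 3P.
2P: tangent at (66, 56): λ = (3·66² + 54)/(2·56) ≡ 55/39. 39⁻¹ ≡ 15 (mod 73) since 39·15 = 585 ≡ 1, so λ ≡ 55·15 ≡ 22.
  x = λ² - 66 - 66 = 484 - 132 ≡ 60; y = λ·(66 - 60) - 56 ≡ 3. → (60, 3)
3P: (60, 3) + (66, 56). λ = (56 - 3)/(66 - 60) ≡ 53/6 mod 73. 6⁻¹ ≡ 61 (mod 73), so λ ≡ 21.
  x = λ² - 60 - 66 = 441 - 126 ≡ 23; y = λ·(60 - 23) - 3 ≡ 44. → (23, 44)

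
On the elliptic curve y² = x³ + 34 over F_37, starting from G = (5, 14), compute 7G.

(23, 18)

Repeated addition: build up to 7G.
2G: tangent at (5, 14): λ = (3·5² + 0)/(2·14) ≡ 1/28. 28⁻¹ ≡ 4 (mod 37), so λ ≡ 1·4 ≡ 4.
  x = λ² - 5 - 5 = 16 - 10 ≡ 6; y = λ·(5 - 6) - 14 ≡ 19. → (6, 19)
3G: (6, 19) + (5, 14). λ = (14 - 19)/(5 - 6) ≡ 32/36 mod 37. 36⁻¹ ≡ 36 (mod 37), so λ ≡ 5.
  x = λ² - 6 - 5 = 25 - 11 ≡ 14; y = λ·(6 - 14) - 19 ≡ 15. → (14, 15)
4G: (14, 15) + (5, 14). λ = (14 - 15)/(5 - 14) ≡ 36/28 mod 37. 28⁻¹ ≡ 4 (mod 37) since 28·4 = 112 ≡ 1, so λ ≡ 33.
  x = λ² - 14 - 5 = 1089 - 19 ≡ 34; y = λ·(14 - 34) - 15 ≡ 28. → (34, 28)
5G: (34, 28) + (5, 14). λ = (14 - 28)/(5 - 34) ≡ 23/8 mod 37. 8⁻¹ ≡ 14 (mod 37) since 8·14 = 112 ≡ 1, so λ ≡ 26.
  x = λ² - 34 - 5 = 676 - 39 ≡ 8; y = λ·(34 - 8) - 28 ≡ 19. → (8, 19)
6G: (8, 19) + (5, 14). λ = (14 - 19)/(5 - 8) ≡ 32/34 mod 37. 34⁻¹ ≡ 12 (mod 37), so λ ≡ 14.
  x = λ² - 8 - 5 = 196 - 13 ≡ 35; y = λ·(8 - 35) - 19 ≡ 10. → (35, 10)
7G: (35, 10) + (5, 14). λ = (14 - 10)/(5 - 35) ≡ 4/7 mod 37. 7⁻¹ ≡ 16 (mod 37), so λ ≡ 27.
  x = λ² - 35 - 5 = 729 - 40 ≡ 23; y = λ·(35 - 23) - 10 ≡ 18. → (23, 18)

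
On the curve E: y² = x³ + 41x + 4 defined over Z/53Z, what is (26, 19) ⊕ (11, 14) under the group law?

(22, 0)

(26, 19) + (11, 14). λ = (14 - 19)/(11 - 26) ≡ 48/38 mod 53. 38⁻¹ ≡ 7 (mod 53) since 38·7 = 266 ≡ 1, so λ ≡ 18.
  x = λ² - 26 - 11 = 324 - 37 ≡ 22; y = λ·(26 - 22) - 19 ≡ 0. → (22, 0)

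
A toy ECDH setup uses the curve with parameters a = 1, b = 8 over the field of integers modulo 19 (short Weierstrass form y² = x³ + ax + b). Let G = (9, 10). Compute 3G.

(4, 0)

Repeated addition: build up to 3G.
2G: tangent at (9, 10): λ = (3·9² + 1)/(2·10) ≡ 16/1. 1⁻¹ ≡ 1 (mod 19), so λ ≡ 16·1 ≡ 16.
  x = λ² - 9 - 9 = 256 - 18 ≡ 10; y = λ·(9 - 10) - 10 ≡ 12. → (10, 12)
3G: (10, 12) + (9, 10). λ = (10 - 12)/(9 - 10) ≡ 17/18 mod 19. 18⁻¹ ≡ 18 (mod 19), so λ ≡ 2.
  x = λ² - 10 - 9 = 4 - 19 ≡ 4; y = λ·(10 - 4) - 12 ≡ 0. → (4, 0)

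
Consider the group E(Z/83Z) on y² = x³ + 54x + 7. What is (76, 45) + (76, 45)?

(39, 57)

tangent at (76, 45): λ = (3·76² + 54)/(2·45) ≡ 35/7. 7⁻¹ ≡ 12 (mod 83), so λ ≡ 35·12 ≡ 5.
  x = λ² - 76 - 76 = 25 - 152 ≡ 39; y = λ·(76 - 39) - 45 ≡ 57. → (39, 57)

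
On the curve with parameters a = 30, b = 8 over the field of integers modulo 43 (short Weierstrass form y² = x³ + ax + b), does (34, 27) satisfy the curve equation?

y² = 27² ≡ 41; x³ + 30x + 8 = 40332 ≡ 41 (mod 43). 41 = 41.

yes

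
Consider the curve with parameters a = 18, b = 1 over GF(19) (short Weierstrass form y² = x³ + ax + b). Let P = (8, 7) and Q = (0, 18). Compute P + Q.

(8, 7) + (0, 18). λ = (18 - 7)/(0 - 8) ≡ 11/11 mod 19. 11⁻¹ ≡ 7 (mod 19), so λ ≡ 1.
  x = λ² - 8 - 0 = 1 - 8 ≡ 12; y = λ·(8 - 12) - 7 ≡ 8. → (12, 8)

(12, 8)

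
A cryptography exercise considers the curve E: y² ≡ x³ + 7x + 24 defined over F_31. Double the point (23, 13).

(24, 2)

tangent at (23, 13): λ = (3·23² + 7)/(2·13) ≡ 13/26. 26⁻¹ ≡ 6 (mod 31) since 26·6 = 156 ≡ 1, so λ ≡ 13·6 ≡ 16.
  x = λ² - 23 - 23 = 256 - 46 ≡ 24; y = λ·(23 - 24) - 13 ≡ 2. → (24, 2)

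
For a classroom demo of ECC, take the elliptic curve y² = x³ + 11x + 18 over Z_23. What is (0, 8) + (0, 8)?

(2, 5)

tangent at (0, 8): λ = (3·0² + 11)/(2·8) ≡ 11/16. 16⁻¹ ≡ 13 (mod 23), so λ ≡ 11·13 ≡ 5.
  x = λ² - 0 - 0 = 25 - 0 ≡ 2; y = λ·(0 - 2) - 8 ≡ 5. → (2, 5)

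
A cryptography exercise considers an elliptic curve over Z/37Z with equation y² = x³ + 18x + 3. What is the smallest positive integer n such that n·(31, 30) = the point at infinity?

7

2P: tangent at (31, 30): λ = (3·31² + 18)/(2·30) ≡ 15/23. 23⁻¹ ≡ 29 (mod 37), so λ ≡ 15·29 ≡ 28.
  x = λ² - 31 - 31 = 784 - 62 ≡ 19; y = λ·(31 - 19) - 30 ≡ 10. → (19, 10)
3P: (19, 10) + (31, 30). λ = (30 - 10)/(31 - 19) ≡ 20/12 mod 37. 12⁻¹ ≡ 34 (mod 37) since 12·34 = 408 ≡ 1, so λ ≡ 14.
  x = λ² - 19 - 31 = 196 - 50 ≡ 35; y = λ·(19 - 35) - 10 ≡ 25. → (35, 25)
4P: (35, 25) + (31, 30). λ = (30 - 25)/(31 - 35) ≡ 5/33 mod 37. 33⁻¹ ≡ 9 (mod 37), so λ ≡ 8.
  x = λ² - 35 - 31 = 64 - 66 ≡ 35; y = λ·(35 - 35) - 25 ≡ 12. → (35, 12)
5P: (35, 12) + (31, 30). λ = (30 - 12)/(31 - 35) ≡ 18/33 mod 37. 33⁻¹ ≡ 9 (mod 37), so λ ≡ 14.
  x = λ² - 35 - 31 = 196 - 66 ≡ 19; y = λ·(35 - 19) - 12 ≡ 27. → (19, 27)
6P: (19, 27) + (31, 30). λ = (30 - 27)/(31 - 19) ≡ 3/12 mod 37. 12⁻¹ ≡ 34 (mod 37), so λ ≡ 28.
  x = λ² - 19 - 31 = 784 - 50 ≡ 31; y = λ·(19 - 31) - 27 ≡ 7. → (31, 7)
7P: (31, 7) + (31, 30): same x and y₁ ≡ -y₂, so the sum is the point at infinity.
7P = the point at infinity, so the order is 7.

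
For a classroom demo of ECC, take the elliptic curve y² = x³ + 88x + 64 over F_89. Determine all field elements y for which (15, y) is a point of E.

x³ + 88x + 64 = 4759 ≡ 42 (mod 89).
Square roots of 42 mod 89: 24 and 65 (since 24² = 576 ≡ 42).

24, 65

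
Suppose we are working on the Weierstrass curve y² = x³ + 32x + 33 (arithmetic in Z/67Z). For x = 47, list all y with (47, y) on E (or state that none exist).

6, 61

x³ + 32x + 33 = 105360 ≡ 36 (mod 67).
Square roots of 36 mod 67: 6 and 61 (since 6² = 36 ≡ 36).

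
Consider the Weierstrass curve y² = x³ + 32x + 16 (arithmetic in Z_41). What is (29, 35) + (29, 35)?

(34, 8)

tangent at (29, 35): λ = (3·29² + 32)/(2·35) ≡ 13/29. 29⁻¹ ≡ 17 (mod 41), so λ ≡ 13·17 ≡ 16.
  x = λ² - 29 - 29 = 256 - 58 ≡ 34; y = λ·(29 - 34) - 35 ≡ 8. → (34, 8)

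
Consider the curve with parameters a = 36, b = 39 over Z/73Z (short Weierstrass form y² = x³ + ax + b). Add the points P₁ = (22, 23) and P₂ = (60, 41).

(22, 23) + (60, 41). λ = (41 - 23)/(60 - 22) ≡ 18/38 mod 73. 38⁻¹ ≡ 25 (mod 73) since 38·25 = 950 ≡ 1, so λ ≡ 12.
  x = λ² - 22 - 60 = 144 - 82 ≡ 62; y = λ·(22 - 62) - 23 ≡ 8. → (62, 8)

(62, 8)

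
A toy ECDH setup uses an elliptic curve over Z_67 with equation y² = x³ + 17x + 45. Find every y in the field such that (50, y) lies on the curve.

x³ + 17x + 45 = 125895 ≡ 2 (mod 67).
2 is a non-residue mod 67; no y exists.

none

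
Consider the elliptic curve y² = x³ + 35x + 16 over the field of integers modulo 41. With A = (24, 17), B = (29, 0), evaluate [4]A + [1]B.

(24, 17)

First 4A:
Repeated addition: build up to 4A.
2A: tangent at (24, 17): λ = (3·24² + 35)/(2·17) ≡ 0/34. 34⁻¹ ≡ 35 (mod 41), so λ ≡ 0·35 ≡ 0.
  x = λ² - 24 - 24 = 0 - 48 ≡ 34; y = λ·(24 - 34) - 17 ≡ 24. → (34, 24)
3A: (34, 24) + (24, 17). λ = (17 - 24)/(24 - 34) ≡ 34/31 mod 41. 31⁻¹ ≡ 4 (mod 41) since 31·4 = 124 ≡ 1, so λ ≡ 13.
  x = λ² - 34 - 24 = 169 - 58 ≡ 29; y = λ·(34 - 29) - 24 ≡ 0. → (29, 0)
4A: (29, 0) + (24, 17). λ = (17 - 0)/(24 - 29) ≡ 17/36 mod 41. 36⁻¹ ≡ 8 (mod 41), so λ ≡ 13.
  x = λ² - 29 - 24 = 169 - 53 ≡ 34; y = λ·(29 - 34) - 0 ≡ 17. → (34, 17)
4A = (34, 17).
Finally 4A + B:
(34, 17) + (29, 0). λ = (0 - 17)/(29 - 34) ≡ 24/36 mod 41. 36⁻¹ ≡ 8 (mod 41), so λ ≡ 28.
  x = λ² - 34 - 29 = 784 - 63 ≡ 24; y = λ·(34 - 24) - 17 ≡ 17. → (24, 17)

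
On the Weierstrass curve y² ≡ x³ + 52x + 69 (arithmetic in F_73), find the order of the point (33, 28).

2P: tangent at (33, 28): λ = (3·33² + 52)/(2·28) ≡ 34/56. 56⁻¹ ≡ 30 (mod 73), so λ ≡ 34·30 ≡ 71.
  x = λ² - 33 - 33 = 5041 - 66 ≡ 11; y = λ·(33 - 11) - 28 ≡ 1. → (11, 1)
3P: (11, 1) + (33, 28). λ = (28 - 1)/(33 - 11) ≡ 27/22 mod 73. 22⁻¹ ≡ 10 (mod 73), so λ ≡ 51.
  x = λ² - 11 - 33 = 2601 - 44 ≡ 2; y = λ·(11 - 2) - 1 ≡ 20. → (2, 20)
4P: (2, 20) + (33, 28). λ = (28 - 20)/(33 - 2) ≡ 8/31 mod 73. 31⁻¹ ≡ 33 (mod 73), so λ ≡ 45.
  x = λ² - 2 - 33 = 2025 - 35 ≡ 19; y = λ·(2 - 19) - 20 ≡ 18. → (19, 18)
5P: (19, 18) + (33, 28). λ = (28 - 18)/(33 - 19) ≡ 10/14 mod 73. 14⁻¹ ≡ 47 (mod 73) since 14·47 = 658 ≡ 1, so λ ≡ 32.
  x = λ² - 19 - 33 = 1024 - 52 ≡ 23; y = λ·(19 - 23) - 18 ≡ 0. → (23, 0)
6P: (23, 0) + (33, 28). λ = (28 - 0)/(33 - 23) ≡ 28/10 mod 73. 10⁻¹ ≡ 22 (mod 73) since 10·22 = 220 ≡ 1, so λ ≡ 32.
  x = λ² - 23 - 33 = 1024 - 56 ≡ 19; y = λ·(23 - 19) - 0 ≡ 55. → (19, 55)
7P: (19, 55) + (33, 28). λ = (28 - 55)/(33 - 19) ≡ 46/14 mod 73. 14⁻¹ ≡ 47 (mod 73), so λ ≡ 45.
  x = λ² - 19 - 33 = 2025 - 52 ≡ 2; y = λ·(19 - 2) - 55 ≡ 53. → (2, 53)
8P: (2, 53) + (33, 28). λ = (28 - 53)/(33 - 2) ≡ 48/31 mod 73. 31⁻¹ ≡ 33 (mod 73), so λ ≡ 51.
  x = λ² - 2 - 33 = 2601 - 35 ≡ 11; y = λ·(2 - 11) - 53 ≡ 72. → (11, 72)
9P: (11, 72) + (33, 28). λ = (28 - 72)/(33 - 11) ≡ 29/22 mod 73. 22⁻¹ ≡ 10 (mod 73) since 22·10 = 220 ≡ 1, so λ ≡ 71.
  x = λ² - 11 - 33 = 5041 - 44 ≡ 33; y = λ·(11 - 33) - 72 ≡ 45. → (33, 45)
10P: (33, 45) + (33, 28): same x and y₁ ≡ -y₂, so the sum is the point at infinity.
10P = the point at infinity, so the order is 10.

10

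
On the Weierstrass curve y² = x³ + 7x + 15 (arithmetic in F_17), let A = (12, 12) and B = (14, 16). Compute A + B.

(12, 12) + (14, 16). λ = (16 - 12)/(14 - 12) ≡ 4/2 mod 17. 2⁻¹ ≡ 9 (mod 17) since 2·9 = 18 ≡ 1, so λ ≡ 2.
  x = λ² - 12 - 14 = 4 - 26 ≡ 12; y = λ·(12 - 12) - 12 ≡ 5. → (12, 5)

(12, 5)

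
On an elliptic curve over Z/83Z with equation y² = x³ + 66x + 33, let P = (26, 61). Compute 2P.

(29, 78)

tangent at (26, 61): λ = (3·26² + 66)/(2·61) ≡ 19/39. 39⁻¹ ≡ 66 (mod 83) since 39·66 = 2574 ≡ 1, so λ ≡ 19·66 ≡ 9.
  x = λ² - 26 - 26 = 81 - 52 ≡ 29; y = λ·(26 - 29) - 61 ≡ 78. → (29, 78)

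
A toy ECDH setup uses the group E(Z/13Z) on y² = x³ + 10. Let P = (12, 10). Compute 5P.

Double-and-add on 5 = (101)₂. Start with P = (12, 10) for the leading 1-bit.
double: tangent at (12, 10): λ = (3·12² + 0)/(2·10) ≡ 3/7. 7⁻¹ ≡ 2 (mod 13), so λ ≡ 3·2 ≡ 6.
  x = λ² - 12 - 12 = 36 - 24 ≡ 12; y = λ·(12 - 12) - 10 ≡ 3. → (12, 3)
double: tangent at (12, 3): λ = (3·12² + 0)/(2·3) ≡ 3/6. 6⁻¹ ≡ 11 (mod 13) since 6·11 = 66 ≡ 1, so λ ≡ 3·11 ≡ 7.
  x = λ² - 12 - 12 = 49 - 24 ≡ 12; y = λ·(12 - 12) - 3 ≡ 10. → (12, 10)
add P: tangent at (12, 10): λ = (3·12² + 0)/(2·10) ≡ 3/7. 7⁻¹ ≡ 2 (mod 13), so λ ≡ 3·2 ≡ 6.
  x = λ² - 12 - 12 = 36 - 24 ≡ 12; y = λ·(12 - 12) - 10 ≡ 3. → (12, 3)

(12, 3)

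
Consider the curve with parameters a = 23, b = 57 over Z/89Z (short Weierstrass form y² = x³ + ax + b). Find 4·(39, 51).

Write G = (39, 51).
Repeated addition: build up to 4G.
2G: tangent at (39, 51): λ = (3·39² + 23)/(2·51) ≡ 47/13. 13⁻¹ ≡ 48 (mod 89) since 13·48 = 624 ≡ 1, so λ ≡ 47·48 ≡ 31.
  x = λ² - 39 - 39 = 961 - 78 ≡ 82; y = λ·(39 - 82) - 51 ≡ 40. → (82, 40)
3G: (82, 40) + (39, 51). λ = (51 - 40)/(39 - 82) ≡ 11/46 mod 89. 46⁻¹ ≡ 60 (mod 89) since 46·60 = 2760 ≡ 1, so λ ≡ 37.
  x = λ² - 82 - 39 = 1369 - 121 ≡ 2; y = λ·(82 - 2) - 40 ≡ 72. → (2, 72)
4G: (2, 72) + (39, 51). λ = (51 - 72)/(39 - 2) ≡ 68/37 mod 89. 37⁻¹ ≡ 77 (mod 89), so λ ≡ 74.
  x = λ² - 2 - 39 = 5476 - 41 ≡ 6; y = λ·(2 - 6) - 72 ≡ 77. → (6, 77)

(6, 77)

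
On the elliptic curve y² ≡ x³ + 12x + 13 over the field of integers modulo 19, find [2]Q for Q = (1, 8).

(4, 7)

tangent at (1, 8): λ = (3·1² + 12)/(2·8) ≡ 15/16. 16⁻¹ ≡ 6 (mod 19), so λ ≡ 15·6 ≡ 14.
  x = λ² - 1 - 1 = 196 - 2 ≡ 4; y = λ·(1 - 4) - 8 ≡ 7. → (4, 7)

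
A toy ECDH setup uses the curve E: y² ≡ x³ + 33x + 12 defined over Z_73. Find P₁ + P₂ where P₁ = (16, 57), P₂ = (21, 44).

(16, 57) + (21, 44). λ = (44 - 57)/(21 - 16) ≡ 60/5 mod 73. 5⁻¹ ≡ 44 (mod 73), so λ ≡ 12.
  x = λ² - 16 - 21 = 144 - 37 ≡ 34; y = λ·(16 - 34) - 57 ≡ 19. → (34, 19)

(34, 19)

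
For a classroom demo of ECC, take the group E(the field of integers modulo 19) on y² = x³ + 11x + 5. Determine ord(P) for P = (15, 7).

2P: tangent at (15, 7): λ = (3·15² + 11)/(2·7) ≡ 2/14. 14⁻¹ ≡ 15 (mod 19), so λ ≡ 2·15 ≡ 11.
  x = λ² - 15 - 15 = 121 - 30 ≡ 15; y = λ·(15 - 15) - 7 ≡ 12. → (15, 12)
3P: (15, 12) + (15, 7): same x and y₁ ≡ -y₂, so the sum is ∞.
3P = ∞, so the order is 3.

3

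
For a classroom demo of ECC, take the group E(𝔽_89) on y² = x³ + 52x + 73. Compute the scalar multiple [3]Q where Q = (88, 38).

(29, 31)

Repeated addition: build up to 3Q.
2Q: tangent at (88, 38): λ = (3·88² + 52)/(2·38) ≡ 55/76. 76⁻¹ ≡ 41 (mod 89), so λ ≡ 55·41 ≡ 30.
  x = λ² - 88 - 88 = 900 - 176 ≡ 12; y = λ·(88 - 12) - 38 ≡ 17. → (12, 17)
3Q: (12, 17) + (88, 38). λ = (38 - 17)/(88 - 12) ≡ 21/76 mod 89. 76⁻¹ ≡ 41 (mod 89), so λ ≡ 60.
  x = λ² - 12 - 88 = 3600 - 100 ≡ 29; y = λ·(12 - 29) - 17 ≡ 31. → (29, 31)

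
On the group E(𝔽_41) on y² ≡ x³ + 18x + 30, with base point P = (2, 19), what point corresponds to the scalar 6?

(1, 34)

Double-and-add on 6 = (110)₂. Start with P = (2, 19) for the leading 1-bit.
double: tangent at (2, 19): λ = (3·2² + 18)/(2·19) ≡ 30/38. 38⁻¹ ≡ 27 (mod 41) since 38·27 = 1026 ≡ 1, so λ ≡ 30·27 ≡ 31.
  x = λ² - 2 - 2 = 961 - 4 ≡ 14; y = λ·(2 - 14) - 19 ≡ 19. → (14, 19)
add P: (14, 19) + (2, 19). λ = (19 - 19)/(2 - 14) ≡ 0/29 mod 41. 29⁻¹ ≡ 17 (mod 41), so λ ≡ 0.
  x = λ² - 14 - 2 = 0 - 16 ≡ 25; y = λ·(14 - 25) - 19 ≡ 22. → (25, 22)
double: tangent at (25, 22): λ = (3·25² + 18)/(2·22) ≡ 7/3. 3⁻¹ ≡ 14 (mod 41), so λ ≡ 7·14 ≡ 16.
  x = λ² - 25 - 25 = 256 - 50 ≡ 1; y = λ·(25 - 1) - 22 ≡ 34. → (1, 34)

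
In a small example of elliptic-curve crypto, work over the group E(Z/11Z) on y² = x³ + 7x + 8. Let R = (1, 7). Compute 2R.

(3, 1)

tangent at (1, 7): λ = (3·1² + 7)/(2·7) ≡ 10/3. 3⁻¹ ≡ 4 (mod 11), so λ ≡ 10·4 ≡ 7.
  x = λ² - 1 - 1 = 49 - 2 ≡ 3; y = λ·(1 - 3) - 7 ≡ 1. → (3, 1)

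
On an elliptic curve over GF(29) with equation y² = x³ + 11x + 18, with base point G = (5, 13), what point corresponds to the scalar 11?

Double-and-add on 11 = (1011)₂. Start with G = (5, 13) for the leading 1-bit.
double: tangent at (5, 13): λ = (3·5² + 11)/(2·13) ≡ 28/26. 26⁻¹ ≡ 19 (mod 29), so λ ≡ 28·19 ≡ 10.
  x = λ² - 5 - 5 = 100 - 10 ≡ 3; y = λ·(5 - 3) - 13 ≡ 7. → (3, 7)
double: tangent at (3, 7): λ = (3·3² + 11)/(2·7) ≡ 9/14. 14⁻¹ ≡ 27 (mod 29) since 14·27 = 378 ≡ 1, so λ ≡ 9·27 ≡ 11.
  x = λ² - 3 - 3 = 121 - 6 ≡ 28; y = λ·(3 - 28) - 7 ≡ 8. → (28, 8)
add G: (28, 8) + (5, 13). λ = (13 - 8)/(5 - 28) ≡ 5/6 mod 29. 6⁻¹ ≡ 5 (mod 29) since 6·5 = 30 ≡ 1, so λ ≡ 25.
  x = λ² - 28 - 5 = 625 - 33 ≡ 12; y = λ·(28 - 12) - 8 ≡ 15. → (12, 15)
double: tangent at (12, 15): λ = (3·12² + 11)/(2·15) ≡ 8/1. 1⁻¹ ≡ 1 (mod 29), so λ ≡ 8·1 ≡ 8.
  x = λ² - 12 - 12 = 64 - 24 ≡ 11; y = λ·(12 - 11) - 15 ≡ 22. → (11, 22)
add G: (11, 22) + (5, 13). λ = (13 - 22)/(5 - 11) ≡ 20/23 mod 29. 23⁻¹ ≡ 24 (mod 29) since 23·24 = 552 ≡ 1, so λ ≡ 16.
  x = λ² - 11 - 5 = 256 - 16 ≡ 8; y = λ·(11 - 8) - 22 ≡ 26. → (8, 26)

(8, 26)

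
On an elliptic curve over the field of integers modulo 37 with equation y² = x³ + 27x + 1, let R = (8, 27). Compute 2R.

tangent at (8, 27): λ = (3·8² + 27)/(2·27) ≡ 34/17. 17⁻¹ ≡ 24 (mod 37) since 17·24 = 408 ≡ 1, so λ ≡ 34·24 ≡ 2.
  x = λ² - 8 - 8 = 4 - 16 ≡ 25; y = λ·(8 - 25) - 27 ≡ 13. → (25, 13)

(25, 13)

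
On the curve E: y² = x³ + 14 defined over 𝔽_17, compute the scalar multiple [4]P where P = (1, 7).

(11, 11)

Double-and-add on 4 = (100)₂. Start with P = (1, 7) for the leading 1-bit.
double: tangent at (1, 7): λ = (3·1² + 0)/(2·7) ≡ 3/14. 14⁻¹ ≡ 11 (mod 17), so λ ≡ 3·11 ≡ 16.
  x = λ² - 1 - 1 = 256 - 2 ≡ 16; y = λ·(1 - 16) - 7 ≡ 8. → (16, 8)
double: tangent at (16, 8): λ = (3·16² + 0)/(2·8) ≡ 3/16. 16⁻¹ ≡ 16 (mod 17), so λ ≡ 3·16 ≡ 14.
  x = λ² - 16 - 16 = 196 - 32 ≡ 11; y = λ·(16 - 11) - 8 ≡ 11. → (11, 11)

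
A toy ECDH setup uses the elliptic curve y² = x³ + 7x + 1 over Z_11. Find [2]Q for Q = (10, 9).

tangent at (10, 9): λ = (3·10² + 7)/(2·9) ≡ 10/7. 7⁻¹ ≡ 8 (mod 11) since 7·8 = 56 ≡ 1, so λ ≡ 10·8 ≡ 3.
  x = λ² - 10 - 10 = 9 - 20 ≡ 0; y = λ·(10 - 0) - 9 ≡ 10. → (0, 10)

(0, 10)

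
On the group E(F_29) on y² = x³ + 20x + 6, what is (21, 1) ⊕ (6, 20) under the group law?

(25, 6)

(21, 1) + (6, 20). λ = (20 - 1)/(6 - 21) ≡ 19/14 mod 29. 14⁻¹ ≡ 27 (mod 29) since 14·27 = 378 ≡ 1, so λ ≡ 20.
  x = λ² - 21 - 6 = 400 - 27 ≡ 25; y = λ·(21 - 25) - 1 ≡ 6. → (25, 6)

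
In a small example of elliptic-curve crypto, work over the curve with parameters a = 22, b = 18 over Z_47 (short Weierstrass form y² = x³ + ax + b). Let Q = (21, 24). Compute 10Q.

(42, 21)

Double-and-add on 10 = (1010)₂. Start with Q = (21, 24) for the leading 1-bit.
double: tangent at (21, 24): λ = (3·21² + 22)/(2·24) ≡ 29/1. 1⁻¹ ≡ 1 (mod 47) since 1·1 = 1 ≡ 1, so λ ≡ 29·1 ≡ 29.
  x = λ² - 21 - 21 = 841 - 42 ≡ 0; y = λ·(21 - 0) - 24 ≡ 21. → (0, 21)
double: tangent at (0, 21): λ = (3·0² + 22)/(2·21) ≡ 22/42. 42⁻¹ ≡ 28 (mod 47), so λ ≡ 22·28 ≡ 5.
  x = λ² - 0 - 0 = 25 - 0 ≡ 25; y = λ·(0 - 25) - 21 ≡ 42. → (25, 42)
add Q: (25, 42) + (21, 24). λ = (24 - 42)/(21 - 25) ≡ 29/43 mod 47. 43⁻¹ ≡ 35 (mod 47) since 43·35 = 1505 ≡ 1, so λ ≡ 28.
  x = λ² - 25 - 21 = 784 - 46 ≡ 33; y = λ·(25 - 33) - 42 ≡ 16. → (33, 16)
double: tangent at (33, 16): λ = (3·33² + 22)/(2·16) ≡ 46/32. 32⁻¹ ≡ 25 (mod 47), so λ ≡ 46·25 ≡ 22.
  x = λ² - 33 - 33 = 484 - 66 ≡ 42; y = λ·(33 - 42) - 16 ≡ 21. → (42, 21)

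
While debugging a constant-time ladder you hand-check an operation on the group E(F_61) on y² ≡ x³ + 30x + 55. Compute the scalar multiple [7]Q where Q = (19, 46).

(24, 9)

Repeated addition: build up to 7Q.
2Q: tangent at (19, 46): λ = (3·19² + 30)/(2·46) ≡ 15/31. 31⁻¹ ≡ 2 (mod 61), so λ ≡ 15·2 ≡ 30.
  x = λ² - 19 - 19 = 900 - 38 ≡ 8; y = λ·(19 - 8) - 46 ≡ 40. → (8, 40)
3Q: (8, 40) + (19, 46). λ = (46 - 40)/(19 - 8) ≡ 6/11 mod 61. 11⁻¹ ≡ 50 (mod 61) since 11·50 = 550 ≡ 1, so λ ≡ 56.
  x = λ² - 8 - 19 = 3136 - 27 ≡ 59; y = λ·(8 - 59) - 40 ≡ 32. → (59, 32)
4Q: (59, 32) + (19, 46). λ = (46 - 32)/(19 - 59) ≡ 14/21 mod 61. 21⁻¹ ≡ 32 (mod 61), so λ ≡ 21.
  x = λ² - 59 - 19 = 441 - 78 ≡ 58; y = λ·(59 - 58) - 32 ≡ 50. → (58, 50)
5Q: (58, 50) + (19, 46). λ = (46 - 50)/(19 - 58) ≡ 57/22 mod 61. 22⁻¹ ≡ 25 (mod 61) since 22·25 = 550 ≡ 1, so λ ≡ 22.
  x = λ² - 58 - 19 = 484 - 77 ≡ 41; y = λ·(58 - 41) - 50 ≡ 19. → (41, 19)
6Q: (41, 19) + (19, 46). λ = (46 - 19)/(19 - 41) ≡ 27/39 mod 61. 39⁻¹ ≡ 36 (mod 61) since 39·36 = 1404 ≡ 1, so λ ≡ 57.
  x = λ² - 41 - 19 = 3249 - 60 ≡ 17; y = λ·(41 - 17) - 19 ≡ 7. → (17, 7)
7Q: (17, 7) + (19, 46). λ = (46 - 7)/(19 - 17) ≡ 39/2 mod 61. 2⁻¹ ≡ 31 (mod 61) since 2·31 = 62 ≡ 1, so λ ≡ 50.
  x = λ² - 17 - 19 = 2500 - 36 ≡ 24; y = λ·(17 - 24) - 7 ≡ 9. → (24, 9)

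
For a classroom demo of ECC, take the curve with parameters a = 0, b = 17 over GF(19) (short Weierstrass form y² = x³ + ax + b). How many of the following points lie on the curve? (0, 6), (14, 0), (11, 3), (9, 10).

(0, 6): 6² ≡ 17, rhs ≡ 17 → on.
(14, 0): 0² ≡ 0, rhs ≡ 6 → off.
(11, 3): 3² ≡ 9, rhs ≡ 18 → off.
(9, 10): 10² ≡ 5, rhs ≡ 5 → on.

2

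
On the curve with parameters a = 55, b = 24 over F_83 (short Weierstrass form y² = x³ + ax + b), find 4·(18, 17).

Write G = (18, 17).
Repeated addition: build up to 4G.
2G: tangent at (18, 17): λ = (3·18² + 55)/(2·17) ≡ 31/34. 34⁻¹ ≡ 22 (mod 83), so λ ≡ 31·22 ≡ 18.
  x = λ² - 18 - 18 = 324 - 36 ≡ 39; y = λ·(18 - 39) - 17 ≡ 20. → (39, 20)
3G: (39, 20) + (18, 17). λ = (17 - 20)/(18 - 39) ≡ 80/62 mod 83. 62⁻¹ ≡ 79 (mod 83), so λ ≡ 12.
  x = λ² - 39 - 18 = 144 - 57 ≡ 4; y = λ·(39 - 4) - 20 ≡ 68. → (4, 68)
4G: (4, 68) + (18, 17). λ = (17 - 68)/(18 - 4) ≡ 32/14 mod 83. 14⁻¹ ≡ 6 (mod 83) since 14·6 = 84 ≡ 1, so λ ≡ 26.
  x = λ² - 4 - 18 = 676 - 22 ≡ 73; y = λ·(4 - 73) - 68 ≡ 47. → (73, 47)

(73, 47)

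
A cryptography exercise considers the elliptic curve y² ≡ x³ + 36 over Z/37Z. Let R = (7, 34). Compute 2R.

(22, 19)

tangent at (7, 34): λ = (3·7² + 0)/(2·34) ≡ 36/31. 31⁻¹ ≡ 6 (mod 37) since 31·6 = 186 ≡ 1, so λ ≡ 36·6 ≡ 31.
  x = λ² - 7 - 7 = 961 - 14 ≡ 22; y = λ·(7 - 22) - 34 ≡ 19. → (22, 19)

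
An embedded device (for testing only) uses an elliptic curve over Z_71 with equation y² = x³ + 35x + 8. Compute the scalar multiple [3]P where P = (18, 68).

O

Repeated addition: build up to 3P.
2P: tangent at (18, 68): λ = (3·18² + 35)/(2·68) ≡ 13/65. 65⁻¹ ≡ 59 (mod 71) since 65·59 = 3835 ≡ 1, so λ ≡ 13·59 ≡ 57.
  x = λ² - 18 - 18 = 3249 - 36 ≡ 18; y = λ·(18 - 18) - 68 ≡ 3. → (18, 3)
3P: (18, 3) + (18, 68): same x and y₁ ≡ -y₂, so the sum is the point at infinity.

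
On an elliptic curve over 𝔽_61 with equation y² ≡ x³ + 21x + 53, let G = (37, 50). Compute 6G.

Repeated addition: build up to 6G.
2G: tangent at (37, 50): λ = (3·37² + 21)/(2·50) ≡ 41/39. 39⁻¹ ≡ 36 (mod 61), so λ ≡ 41·36 ≡ 12.
  x = λ² - 37 - 37 = 144 - 74 ≡ 9; y = λ·(37 - 9) - 50 ≡ 42. → (9, 42)
3G: (9, 42) + (37, 50). λ = (50 - 42)/(37 - 9) ≡ 8/28 mod 61. 28⁻¹ ≡ 24 (mod 61), so λ ≡ 9.
  x = λ² - 9 - 37 = 81 - 46 ≡ 35; y = λ·(9 - 35) - 42 ≡ 29. → (35, 29)
4G: (35, 29) + (37, 50). λ = (50 - 29)/(37 - 35) ≡ 21/2 mod 61. 2⁻¹ ≡ 31 (mod 61), so λ ≡ 41.
  x = λ² - 35 - 37 = 1681 - 72 ≡ 23; y = λ·(35 - 23) - 29 ≡ 36. → (23, 36)
5G: (23, 36) + (37, 50). λ = (50 - 36)/(37 - 23) ≡ 14/14 mod 61. 14⁻¹ ≡ 48 (mod 61) since 14·48 = 672 ≡ 1, so λ ≡ 1.
  x = λ² - 23 - 37 = 1 - 60 ≡ 2; y = λ·(23 - 2) - 36 ≡ 46. → (2, 46)
6G: (2, 46) + (37, 50). λ = (50 - 46)/(37 - 2) ≡ 4/35 mod 61. 35⁻¹ ≡ 7 (mod 61), so λ ≡ 28.
  x = λ² - 2 - 37 = 784 - 39 ≡ 13; y = λ·(2 - 13) - 46 ≡ 12. → (13, 12)

(13, 12)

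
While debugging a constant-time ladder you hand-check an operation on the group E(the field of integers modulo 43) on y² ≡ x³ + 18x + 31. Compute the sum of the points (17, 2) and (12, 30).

(23, 23)

(17, 2) + (12, 30). λ = (30 - 2)/(12 - 17) ≡ 28/38 mod 43. 38⁻¹ ≡ 17 (mod 43), so λ ≡ 3.
  x = λ² - 17 - 12 = 9 - 29 ≡ 23; y = λ·(17 - 23) - 2 ≡ 23. → (23, 23)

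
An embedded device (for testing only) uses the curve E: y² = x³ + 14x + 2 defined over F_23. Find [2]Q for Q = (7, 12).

(9, 11)

tangent at (7, 12): λ = (3·7² + 14)/(2·12) ≡ 0/1. 1⁻¹ ≡ 1 (mod 23), so λ ≡ 0·1 ≡ 0.
  x = λ² - 7 - 7 = 0 - 14 ≡ 9; y = λ·(7 - 9) - 12 ≡ 11. → (9, 11)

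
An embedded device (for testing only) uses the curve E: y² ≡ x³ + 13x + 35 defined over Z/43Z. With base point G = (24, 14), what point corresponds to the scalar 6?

Double-and-add on 6 = (110)₂. Start with G = (24, 14) for the leading 1-bit.
double: tangent at (24, 14): λ = (3·24² + 13)/(2·14) ≡ 21/28. 28⁻¹ ≡ 20 (mod 43) since 28·20 = 560 ≡ 1, so λ ≡ 21·20 ≡ 33.
  x = λ² - 24 - 24 = 1089 - 48 ≡ 9; y = λ·(24 - 9) - 14 ≡ 8. → (9, 8)
add G: (9, 8) + (24, 14). λ = (14 - 8)/(24 - 9) ≡ 6/15 mod 43. 15⁻¹ ≡ 23 (mod 43), so λ ≡ 9.
  x = λ² - 9 - 24 = 81 - 33 ≡ 5; y = λ·(9 - 5) - 8 ≡ 28. → (5, 28)
double: tangent at (5, 28): λ = (3·5² + 13)/(2·28) ≡ 2/13. 13⁻¹ ≡ 10 (mod 43), so λ ≡ 2·10 ≡ 20.
  x = λ² - 5 - 5 = 400 - 10 ≡ 3; y = λ·(5 - 3) - 28 ≡ 12. → (3, 12)

(3, 12)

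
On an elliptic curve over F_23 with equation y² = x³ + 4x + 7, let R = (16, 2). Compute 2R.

tangent at (16, 2): λ = (3·16² + 4)/(2·2) ≡ 13/4. 4⁻¹ ≡ 6 (mod 23), so λ ≡ 13·6 ≡ 9.
  x = λ² - 16 - 16 = 81 - 32 ≡ 3; y = λ·(16 - 3) - 2 ≡ 0. → (3, 0)

(3, 0)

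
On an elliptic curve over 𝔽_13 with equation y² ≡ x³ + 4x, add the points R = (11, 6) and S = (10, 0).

(2, 9)

(11, 6) + (10, 0). λ = (0 - 6)/(10 - 11) ≡ 7/12 mod 13. 12⁻¹ ≡ 12 (mod 13) since 12·12 = 144 ≡ 1, so λ ≡ 6.
  x = λ² - 11 - 10 = 36 - 21 ≡ 2; y = λ·(11 - 2) - 6 ≡ 9. → (2, 9)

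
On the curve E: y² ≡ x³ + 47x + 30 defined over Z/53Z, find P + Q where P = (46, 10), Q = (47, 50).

(23, 9)

(46, 10) + (47, 50). λ = (50 - 10)/(47 - 46) ≡ 40/1 mod 53. 1⁻¹ ≡ 1 (mod 53) since 1·1 = 1 ≡ 1, so λ ≡ 40.
  x = λ² - 46 - 47 = 1600 - 93 ≡ 23; y = λ·(46 - 23) - 10 ≡ 9. → (23, 9)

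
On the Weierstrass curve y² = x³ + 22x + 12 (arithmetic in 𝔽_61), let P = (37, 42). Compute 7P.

Double-and-add on 7 = (111)₂. Start with P = (37, 42) for the leading 1-bit.
double: tangent at (37, 42): λ = (3·37² + 22)/(2·42) ≡ 42/23. 23⁻¹ ≡ 8 (mod 61), so λ ≡ 42·8 ≡ 31.
  x = λ² - 37 - 37 = 961 - 74 ≡ 33; y = λ·(37 - 33) - 42 ≡ 21. → (33, 21)
add P: (33, 21) + (37, 42). λ = (42 - 21)/(37 - 33) ≡ 21/4 mod 61. 4⁻¹ ≡ 46 (mod 61), so λ ≡ 51.
  x = λ² - 33 - 37 = 2601 - 70 ≡ 30; y = λ·(33 - 30) - 21 ≡ 10. → (30, 10)
double: tangent at (30, 10): λ = (3·30² + 22)/(2·10) ≡ 38/20. 20⁻¹ ≡ 58 (mod 61) since 20·58 = 1160 ≡ 1, so λ ≡ 38·58 ≡ 8.
  x = λ² - 30 - 30 = 64 - 60 ≡ 4; y = λ·(30 - 4) - 10 ≡ 15. → (4, 15)
add P: (4, 15) + (37, 42). λ = (42 - 15)/(37 - 4) ≡ 27/33 mod 61. 33⁻¹ ≡ 37 (mod 61) since 33·37 = 1221 ≡ 1, so λ ≡ 23.
  x = λ² - 4 - 37 = 529 - 41 ≡ 0; y = λ·(4 - 0) - 15 ≡ 16. → (0, 16)

(0, 16)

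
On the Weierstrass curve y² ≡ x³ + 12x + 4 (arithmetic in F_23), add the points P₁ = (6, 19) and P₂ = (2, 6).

(6, 19) + (2, 6). λ = (6 - 19)/(2 - 6) ≡ 10/19 mod 23. 19⁻¹ ≡ 17 (mod 23), so λ ≡ 9.
  x = λ² - 6 - 2 = 81 - 8 ≡ 4; y = λ·(6 - 4) - 19 ≡ 22. → (4, 22)

(4, 22)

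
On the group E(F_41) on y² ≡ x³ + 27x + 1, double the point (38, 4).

(8, 14)

tangent at (38, 4): λ = (3·38² + 27)/(2·4) ≡ 13/8. 8⁻¹ ≡ 36 (mod 41), so λ ≡ 13·36 ≡ 17.
  x = λ² - 38 - 38 = 289 - 76 ≡ 8; y = λ·(38 - 8) - 4 ≡ 14. → (8, 14)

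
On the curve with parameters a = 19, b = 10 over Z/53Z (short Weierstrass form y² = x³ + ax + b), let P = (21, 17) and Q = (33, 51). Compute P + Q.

(35, 14)

(21, 17) + (33, 51). λ = (51 - 17)/(33 - 21) ≡ 34/12 mod 53. 12⁻¹ ≡ 31 (mod 53), so λ ≡ 47.
  x = λ² - 21 - 33 = 2209 - 54 ≡ 35; y = λ·(21 - 35) - 17 ≡ 14. → (35, 14)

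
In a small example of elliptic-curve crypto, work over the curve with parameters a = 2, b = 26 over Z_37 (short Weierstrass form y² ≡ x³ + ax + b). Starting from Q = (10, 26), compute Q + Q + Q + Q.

(19, 2)

Repeated addition: build up to 4Q.
2Q: tangent at (10, 26): λ = (3·10² + 2)/(2·26) ≡ 6/15. 15⁻¹ ≡ 5 (mod 37), so λ ≡ 6·5 ≡ 30.
  x = λ² - 10 - 10 = 900 - 20 ≡ 29; y = λ·(10 - 29) - 26 ≡ 33. → (29, 33)
3Q: (29, 33) + (10, 26). λ = (26 - 33)/(10 - 29) ≡ 30/18 mod 37. 18⁻¹ ≡ 35 (mod 37) since 18·35 = 630 ≡ 1, so λ ≡ 14.
  x = λ² - 29 - 10 = 196 - 39 ≡ 9; y = λ·(29 - 9) - 33 ≡ 25. → (9, 25)
4Q: (9, 25) + (10, 26). λ = (26 - 25)/(10 - 9) ≡ 1/1 mod 37. 1⁻¹ ≡ 1 (mod 37), so λ ≡ 1.
  x = λ² - 9 - 10 = 1 - 19 ≡ 19; y = λ·(9 - 19) - 25 ≡ 2. → (19, 2)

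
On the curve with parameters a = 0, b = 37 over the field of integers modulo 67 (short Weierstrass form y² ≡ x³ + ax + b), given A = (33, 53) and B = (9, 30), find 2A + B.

First 2A:
Repeated addition: build up to 2A.
2A: tangent at (33, 53): λ = (3·33² + 0)/(2·53) ≡ 51/39. 39⁻¹ ≡ 55 (mod 67) since 39·55 = 2145 ≡ 1, so λ ≡ 51·55 ≡ 58.
  x = λ² - 33 - 33 = 3364 - 66 ≡ 15; y = λ·(33 - 15) - 53 ≡ 53. → (15, 53)
2A = (15, 53).
Finally 2A + B:
(15, 53) + (9, 30). λ = (30 - 53)/(9 - 15) ≡ 44/61 mod 67. 61⁻¹ ≡ 11 (mod 67), so λ ≡ 15.
  x = λ² - 15 - 9 = 225 - 24 ≡ 0; y = λ·(15 - 0) - 53 ≡ 38. → (0, 38)

(0, 38)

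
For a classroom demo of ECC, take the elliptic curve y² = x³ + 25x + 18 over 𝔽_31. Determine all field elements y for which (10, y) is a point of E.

11, 20

x³ + 25x + 18 = 1268 ≡ 28 (mod 31).
Square roots of 28 mod 31: 11 and 20 (since 11² = 121 ≡ 28).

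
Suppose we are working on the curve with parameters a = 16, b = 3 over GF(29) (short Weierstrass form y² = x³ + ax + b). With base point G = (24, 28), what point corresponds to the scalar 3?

(7, 20)

Repeated addition: build up to 3G.
2G: tangent at (24, 28): λ = (3·24² + 16)/(2·28) ≡ 4/27. 27⁻¹ ≡ 14 (mod 29), so λ ≡ 4·14 ≡ 27.
  x = λ² - 24 - 24 = 729 - 48 ≡ 14; y = λ·(24 - 14) - 28 ≡ 10. → (14, 10)
3G: (14, 10) + (24, 28). λ = (28 - 10)/(24 - 14) ≡ 18/10 mod 29. 10⁻¹ ≡ 3 (mod 29) since 10·3 = 30 ≡ 1, so λ ≡ 25.
  x = λ² - 14 - 24 = 625 - 38 ≡ 7; y = λ·(14 - 7) - 10 ≡ 20. → (7, 20)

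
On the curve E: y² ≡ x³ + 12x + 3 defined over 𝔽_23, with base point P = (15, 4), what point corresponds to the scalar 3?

Repeated addition: build up to 3P.
2P: tangent at (15, 4): λ = (3·15² + 12)/(2·4) ≡ 20/8. 8⁻¹ ≡ 3 (mod 23) since 8·3 = 24 ≡ 1, so λ ≡ 20·3 ≡ 14.
  x = λ² - 15 - 15 = 196 - 30 ≡ 5; y = λ·(15 - 5) - 4 ≡ 21. → (5, 21)
3P: (5, 21) + (15, 4). λ = (4 - 21)/(15 - 5) ≡ 6/10 mod 23. 10⁻¹ ≡ 7 (mod 23), so λ ≡ 19.
  x = λ² - 5 - 15 = 361 - 20 ≡ 19; y = λ·(5 - 19) - 21 ≡ 12. → (19, 12)

(19, 12)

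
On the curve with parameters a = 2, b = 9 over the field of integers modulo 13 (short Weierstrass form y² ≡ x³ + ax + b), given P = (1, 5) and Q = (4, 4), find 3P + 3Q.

(6, 4)

First 3P:
Repeated addition: build up to 3P.
2P: tangent at (1, 5): λ = (3·1² + 2)/(2·5) ≡ 5/10. 10⁻¹ ≡ 4 (mod 13), so λ ≡ 5·4 ≡ 7.
  x = λ² - 1 - 1 = 49 - 2 ≡ 8; y = λ·(1 - 8) - 5 ≡ 11. → (8, 11)
3P: (8, 11) + (1, 5). λ = (5 - 11)/(1 - 8) ≡ 7/6 mod 13. 6⁻¹ ≡ 11 (mod 13), so λ ≡ 12.
  x = λ² - 8 - 1 = 144 - 9 ≡ 5; y = λ·(8 - 5) - 11 ≡ 12. → (5, 12)
3P = (5, 12).
Next 3Q:
Repeated addition: build up to 3Q.
2Q: tangent at (4, 4): λ = (3·4² + 2)/(2·4) ≡ 11/8. 8⁻¹ ≡ 5 (mod 13), so λ ≡ 11·5 ≡ 3.
  x = λ² - 4 - 4 = 9 - 8 ≡ 1; y = λ·(4 - 1) - 4 ≡ 5. → (1, 5)
3Q: (1, 5) + (4, 4). λ = (4 - 5)/(4 - 1) ≡ 12/3 mod 13. 3⁻¹ ≡ 9 (mod 13), so λ ≡ 4.
  x = λ² - 1 - 4 = 16 - 5 ≡ 11; y = λ·(1 - 11) - 5 ≡ 7. → (11, 7)
3Q = (11, 7).
Finally 3P + 3Q:
(5, 12) + (11, 7). λ = (7 - 12)/(11 - 5) ≡ 8/6 mod 13. 6⁻¹ ≡ 11 (mod 13), so λ ≡ 10.
  x = λ² - 5 - 11 = 100 - 16 ≡ 6; y = λ·(5 - 6) - 12 ≡ 4. → (6, 4)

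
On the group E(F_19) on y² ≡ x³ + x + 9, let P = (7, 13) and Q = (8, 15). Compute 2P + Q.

(9, 5)

First 2P:
Repeated addition: build up to 2P.
2P: tangent at (7, 13): λ = (3·7² + 1)/(2·13) ≡ 15/7. 7⁻¹ ≡ 11 (mod 19), so λ ≡ 15·11 ≡ 13.
  x = λ² - 7 - 7 = 169 - 14 ≡ 3; y = λ·(7 - 3) - 13 ≡ 1. → (3, 1)
2P = (3, 1).
Finally 2P + Q:
(3, 1) + (8, 15). λ = (15 - 1)/(8 - 3) ≡ 14/5 mod 19. 5⁻¹ ≡ 4 (mod 19) since 5·4 = 20 ≡ 1, so λ ≡ 18.
  x = λ² - 3 - 8 = 324 - 11 ≡ 9; y = λ·(3 - 9) - 1 ≡ 5. → (9, 5)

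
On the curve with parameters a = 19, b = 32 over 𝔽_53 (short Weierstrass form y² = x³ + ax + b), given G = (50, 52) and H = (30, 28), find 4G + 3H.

(19, 16)

First 4G:
Double-and-add on 4 = (100)₂. Start with G = (50, 52) for the leading 1-bit.
double: tangent at (50, 52): λ = (3·50² + 19)/(2·52) ≡ 46/51. 51⁻¹ ≡ 26 (mod 53), so λ ≡ 46·26 ≡ 30.
  x = λ² - 50 - 50 = 900 - 100 ≡ 5; y = λ·(50 - 5) - 52 ≡ 26. → (5, 26)
double: tangent at (5, 26): λ = (3·5² + 19)/(2·26) ≡ 41/52. 52⁻¹ ≡ 52 (mod 53), so λ ≡ 41·52 ≡ 12.
  x = λ² - 5 - 5 = 144 - 10 ≡ 28; y = λ·(5 - 28) - 26 ≡ 16. → (28, 16)
4G = (28, 16).
Next 3H:
Repeated addition: build up to 3H.
2H: tangent at (30, 28): λ = (3·30² + 19)/(2·28) ≡ 16/3. 3⁻¹ ≡ 18 (mod 53), so λ ≡ 16·18 ≡ 23.
  x = λ² - 30 - 30 = 529 - 60 ≡ 45; y = λ·(30 - 45) - 28 ≡ 51. → (45, 51)
3H: (45, 51) + (30, 28). λ = (28 - 51)/(30 - 45) ≡ 30/38 mod 53. 38⁻¹ ≡ 7 (mod 53) since 38·7 = 266 ≡ 1, so λ ≡ 51.
  x = λ² - 45 - 30 = 2601 - 75 ≡ 35; y = λ·(45 - 35) - 51 ≡ 35. → (35, 35)
3H = (35, 35).
Finally 4G + 3H:
(28, 16) + (35, 35). λ = (35 - 16)/(35 - 28) ≡ 19/7 mod 53. 7⁻¹ ≡ 38 (mod 53), so λ ≡ 33.
  x = λ² - 28 - 35 = 1089 - 63 ≡ 19; y = λ·(28 - 19) - 16 ≡ 16. → (19, 16)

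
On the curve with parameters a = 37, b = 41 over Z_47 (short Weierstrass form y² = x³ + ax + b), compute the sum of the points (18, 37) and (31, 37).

(18, 37) + (31, 37). λ = (37 - 37)/(31 - 18) ≡ 0/13 mod 47. 13⁻¹ ≡ 29 (mod 47) since 13·29 = 377 ≡ 1, so λ ≡ 0.
  x = λ² - 18 - 31 = 0 - 49 ≡ 45; y = λ·(18 - 45) - 37 ≡ 10. → (45, 10)

(45, 10)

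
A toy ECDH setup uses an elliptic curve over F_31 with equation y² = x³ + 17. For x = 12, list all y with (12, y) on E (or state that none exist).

x³ + 0x + 17 = 1745 ≡ 9 (mod 31).
Square roots of 9 mod 31: 3 and 28 (since 3² = 9 ≡ 9).

3, 28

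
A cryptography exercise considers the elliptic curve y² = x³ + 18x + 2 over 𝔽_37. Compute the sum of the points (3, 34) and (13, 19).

(14, 1)

(3, 34) + (13, 19). λ = (19 - 34)/(13 - 3) ≡ 22/10 mod 37. 10⁻¹ ≡ 26 (mod 37), so λ ≡ 17.
  x = λ² - 3 - 13 = 289 - 16 ≡ 14; y = λ·(3 - 14) - 34 ≡ 1. → (14, 1)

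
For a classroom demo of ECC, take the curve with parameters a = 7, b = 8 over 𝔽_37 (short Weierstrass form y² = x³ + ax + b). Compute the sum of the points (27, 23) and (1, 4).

(34, 16)

(27, 23) + (1, 4). λ = (4 - 23)/(1 - 27) ≡ 18/11 mod 37. 11⁻¹ ≡ 27 (mod 37), so λ ≡ 5.
  x = λ² - 27 - 1 = 25 - 28 ≡ 34; y = λ·(27 - 34) - 23 ≡ 16. → (34, 16)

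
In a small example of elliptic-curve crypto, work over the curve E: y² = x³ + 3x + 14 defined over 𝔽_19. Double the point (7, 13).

tangent at (7, 13): λ = (3·7² + 3)/(2·13) ≡ 17/7. 7⁻¹ ≡ 11 (mod 19), so λ ≡ 17·11 ≡ 16.
  x = λ² - 7 - 7 = 256 - 14 ≡ 14; y = λ·(7 - 14) - 13 ≡ 8. → (14, 8)

(14, 8)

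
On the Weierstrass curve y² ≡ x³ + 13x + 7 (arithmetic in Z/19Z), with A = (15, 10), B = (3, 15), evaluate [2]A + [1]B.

(15, 9)

First 2A:
Repeated addition: build up to 2A.
2A: tangent at (15, 10): λ = (3·15² + 13)/(2·10) ≡ 4/1. 1⁻¹ ≡ 1 (mod 19) since 1·1 = 1 ≡ 1, so λ ≡ 4·1 ≡ 4.
  x = λ² - 15 - 15 = 16 - 30 ≡ 5; y = λ·(15 - 5) - 10 ≡ 11. → (5, 11)
2A = (5, 11).
Finally 2A + B:
(5, 11) + (3, 15). λ = (15 - 11)/(3 - 5) ≡ 4/17 mod 19. 17⁻¹ ≡ 9 (mod 19), so λ ≡ 17.
  x = λ² - 5 - 3 = 289 - 8 ≡ 15; y = λ·(5 - 15) - 11 ≡ 9. → (15, 9)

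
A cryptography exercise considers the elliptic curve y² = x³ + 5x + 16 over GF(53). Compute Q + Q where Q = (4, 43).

tangent at (4, 43): λ = (3·4² + 5)/(2·43) ≡ 0/33. 33⁻¹ ≡ 45 (mod 53), so λ ≡ 0·45 ≡ 0.
  x = λ² - 4 - 4 = 0 - 8 ≡ 45; y = λ·(4 - 45) - 43 ≡ 10. → (45, 10)

(45, 10)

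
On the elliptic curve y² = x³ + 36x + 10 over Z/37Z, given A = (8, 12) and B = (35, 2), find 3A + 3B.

First 3A:
Repeated addition: build up to 3A.
2A: tangent at (8, 12): λ = (3·8² + 36)/(2·12) ≡ 6/24. 24⁻¹ ≡ 17 (mod 37) since 24·17 = 408 ≡ 1, so λ ≡ 6·17 ≡ 28.
  x = λ² - 8 - 8 = 784 - 16 ≡ 28; y = λ·(8 - 28) - 12 ≡ 20. → (28, 20)
3A: (28, 20) + (8, 12). λ = (12 - 20)/(8 - 28) ≡ 29/17 mod 37. 17⁻¹ ≡ 24 (mod 37) since 17·24 = 408 ≡ 1, so λ ≡ 30.
  x = λ² - 28 - 8 = 900 - 36 ≡ 13; y = λ·(28 - 13) - 20 ≡ 23. → (13, 23)
3A = (13, 23).
Next 3B:
Repeated addition: build up to 3B.
2B: tangent at (35, 2): λ = (3·35² + 36)/(2·2) ≡ 11/4. 4⁻¹ ≡ 28 (mod 37), so λ ≡ 11·28 ≡ 12.
  x = λ² - 35 - 35 = 144 - 70 ≡ 0; y = λ·(35 - 0) - 2 ≡ 11. → (0, 11)
3B: (0, 11) + (35, 2). λ = (2 - 11)/(35 - 0) ≡ 28/35 mod 37. 35⁻¹ ≡ 18 (mod 37) since 35·18 = 630 ≡ 1, so λ ≡ 23.
  x = λ² - 0 - 35 = 529 - 35 ≡ 13; y = λ·(0 - 13) - 11 ≡ 23. → (13, 23)
3B = (13, 23).
Finally 3A + 3B:
tangent at (13, 23): λ = (3·13² + 36)/(2·23) ≡ 25/9. 9⁻¹ ≡ 33 (mod 37) since 9·33 = 297 ≡ 1, so λ ≡ 25·33 ≡ 11.
  x = λ² - 13 - 13 = 121 - 26 ≡ 21; y = λ·(13 - 21) - 23 ≡ 0. → (21, 0)

(21, 0)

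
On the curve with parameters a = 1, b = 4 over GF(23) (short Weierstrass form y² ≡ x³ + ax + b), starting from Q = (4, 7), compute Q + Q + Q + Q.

(15, 6)

Repeated addition: build up to 4Q.
2Q: tangent at (4, 7): λ = (3·4² + 1)/(2·7) ≡ 3/14. 14⁻¹ ≡ 5 (mod 23) since 14·5 = 70 ≡ 1, so λ ≡ 3·5 ≡ 15.
  x = λ² - 4 - 4 = 225 - 8 ≡ 10; y = λ·(4 - 10) - 7 ≡ 18. → (10, 18)
3Q: (10, 18) + (4, 7). λ = (7 - 18)/(4 - 10) ≡ 12/17 mod 23. 17⁻¹ ≡ 19 (mod 23) since 17·19 = 323 ≡ 1, so λ ≡ 21.
  x = λ² - 10 - 4 = 441 - 14 ≡ 13; y = λ·(10 - 13) - 18 ≡ 11. → (13, 11)
4Q: (13, 11) + (4, 7). λ = (7 - 11)/(4 - 13) ≡ 19/14 mod 23. 14⁻¹ ≡ 5 (mod 23), so λ ≡ 3.
  x = λ² - 13 - 4 = 9 - 17 ≡ 15; y = λ·(13 - 15) - 11 ≡ 6. → (15, 6)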